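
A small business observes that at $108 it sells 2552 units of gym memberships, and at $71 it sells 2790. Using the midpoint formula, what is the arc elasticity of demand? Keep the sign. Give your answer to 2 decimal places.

ΔQ = 2790 − 2552 = 238; ΔP = 71 − 108 = -37.
Midpoints: P̄ = 89.50, Q̄ = 2671.0.
ε = (ΔQ/ΔP)(P̄/Q̄) = (238/-37)(89.50/2671.0).

-0.22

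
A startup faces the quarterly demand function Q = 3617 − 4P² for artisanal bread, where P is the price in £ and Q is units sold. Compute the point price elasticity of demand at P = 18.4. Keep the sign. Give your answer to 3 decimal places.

-1.197

At P = 18.4, Q = 2262.760.
dQ/dP = −8P = -147.200.
ε = (dQ/dP)(P/Q) = (-147.200)(18.4/2262.760).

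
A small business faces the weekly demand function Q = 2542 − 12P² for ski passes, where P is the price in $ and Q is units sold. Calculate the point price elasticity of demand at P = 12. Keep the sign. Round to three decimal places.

-4.246

At P = 12, Q = 814.
dQ/dP = −24P = -288.
ε = (dQ/dP)(P/Q) = (-288)(12/814).
|ε| > 1, so demand is elastic at this price.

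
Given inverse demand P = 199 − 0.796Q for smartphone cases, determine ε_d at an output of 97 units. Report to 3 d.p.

-1.577

At Q = 97, P = 199 − 0.796(97) = 121.79.
dP/dQ = −0.796, so dQ/dP = 1/(−0.796) = -1.256.
ε = (dQ/dP)(P/Q) = (-1.256)(121.79/97).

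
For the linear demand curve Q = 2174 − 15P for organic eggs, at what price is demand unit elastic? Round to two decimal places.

For linear demand Q = a − bP, ε = −bP/(a − bP). |ε| = 1 when bP = a − bP, i.e. P = a/(2b).
P = 2174/(2·15) = 2174/30 = 72.4667.

72.47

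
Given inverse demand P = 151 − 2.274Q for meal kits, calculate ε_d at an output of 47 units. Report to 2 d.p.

At Q = 47, P = 151 − 2.274(47) = 44.12.
dP/dQ = −2.274, so dQ/dP = 1/(−2.274) = -0.440.
ε = (dQ/dP)(P/Q) = (-0.440)(44.12/47).

-0.41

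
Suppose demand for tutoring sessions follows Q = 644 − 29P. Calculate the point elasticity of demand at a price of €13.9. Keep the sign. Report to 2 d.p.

At P = 13.9, Q = 240.900.
dQ/dP = −29.
ε = (dQ/dP)(P/Q) = (-29)(13.9/240.900).
|ε| > 1, so demand is elastic at this price.

-1.67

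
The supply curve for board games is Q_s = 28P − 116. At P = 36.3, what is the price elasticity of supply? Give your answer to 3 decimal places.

1.129

At P = 36.3, Q_s = 900.40.
dQ_s/dP = 28.
ε_s = (dQ_s/dP)(P/Q_s) = (28)(36.3/900.40).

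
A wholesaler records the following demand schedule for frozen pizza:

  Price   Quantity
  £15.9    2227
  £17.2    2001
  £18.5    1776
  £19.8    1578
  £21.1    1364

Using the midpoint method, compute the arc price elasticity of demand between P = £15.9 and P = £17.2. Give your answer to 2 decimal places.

At P = 15.9, Q = 2227; at P = 17.2, Q = 2001.
ΔQ = -226, ΔP = 1.3. Midpoints: P̄ = 16.55, Q̄ = 2114.0.
ε = (ΔQ/ΔP)(P̄/Q̄) = (-226/1.3)(16.55/2114.0).

-1.36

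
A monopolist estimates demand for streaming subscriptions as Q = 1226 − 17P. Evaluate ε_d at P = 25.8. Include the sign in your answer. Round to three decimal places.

At P = 25.8, Q = 787.400.
dQ/dP = −17.
ε = (dQ/dP)(P/Q) = (-17)(25.8/787.400).
|ε| < 1, so demand is inelastic at this price.

-0.557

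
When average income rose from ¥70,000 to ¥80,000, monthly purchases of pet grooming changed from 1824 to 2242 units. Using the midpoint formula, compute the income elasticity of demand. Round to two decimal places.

ΔQ = 418, ΔI = 10000. Midpoints: Ī = 75,000, Q̄ = 2033.0.
ε_I = (ΔQ/ΔI)(Ī/Q̄) = (418/10000)(75000/2033.0).
ε_I > 0, so the good is normal.

1.54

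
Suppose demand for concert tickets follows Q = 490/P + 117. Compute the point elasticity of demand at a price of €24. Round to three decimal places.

At P = 24, Q = 137.417.
dQ/dP = −490/P² = -0.851.
ε = (dQ/dP)(P/Q) = (-0.851)(24/137.417).

-0.149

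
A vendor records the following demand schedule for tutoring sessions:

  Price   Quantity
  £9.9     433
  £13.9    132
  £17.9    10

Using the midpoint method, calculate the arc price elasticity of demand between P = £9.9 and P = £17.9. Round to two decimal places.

-3.32

At P = 9.9, Q = 433; at P = 17.9, Q = 10.
ΔQ = -423, ΔP = 8.0. Midpoints: P̄ = 13.90, Q̄ = 221.5.
ε = (ΔQ/ΔP)(P̄/Q̄) = (-423/8.0)(13.90/221.5).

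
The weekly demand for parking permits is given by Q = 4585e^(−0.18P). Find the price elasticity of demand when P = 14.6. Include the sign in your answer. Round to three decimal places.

At P = 14.6, Q = 331.141.
dQ/dP = −0.18·4585e^(−0.18P) = −0.18Q = -59.605.
ε = (dQ/dP)(P/Q) = (-59.605)(14.6/331.141).

-2.628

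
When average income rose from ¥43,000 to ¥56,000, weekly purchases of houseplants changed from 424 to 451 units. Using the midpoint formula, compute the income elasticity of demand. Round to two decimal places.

ΔQ = 27, ΔI = 13000. Midpoints: Ī = 49,500, Q̄ = 437.5.
ε_I = (ΔQ/ΔI)(Ī/Q̄) = (27/13000)(49500/437.5).

0.23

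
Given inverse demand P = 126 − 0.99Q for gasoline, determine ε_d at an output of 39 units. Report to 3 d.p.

-2.263

At Q = 39, P = 126 − 0.99(39) = 87.39.
dP/dQ = −0.99, so dQ/dP = 1/(−0.99) = -1.010.
ε = (dQ/dP)(P/Q) = (-1.010)(87.39/39).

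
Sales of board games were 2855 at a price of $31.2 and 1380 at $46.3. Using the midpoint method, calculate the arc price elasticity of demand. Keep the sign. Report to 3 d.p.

-1.788

ΔQ = 1380 − 2855 = -1475; ΔP = 46.3 − 31.2 = 15.1.
Midpoints: P̄ = 38.75, Q̄ = 2117.5.
ε = (ΔQ/ΔP)(P̄/Q̄) = (-1475/15.1)(38.75/2117.5).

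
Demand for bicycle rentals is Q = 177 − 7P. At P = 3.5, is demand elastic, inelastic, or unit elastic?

Q = 152.500, dQ/dP = -7.
ε = (dQ/dP)(P/Q) ≈ -0.161.
|ε| = 0.16 < 1.

inelastic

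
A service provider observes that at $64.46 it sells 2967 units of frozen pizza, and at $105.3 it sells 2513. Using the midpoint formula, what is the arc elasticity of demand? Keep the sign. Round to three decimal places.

-0.344

ΔQ = 2513 − 2967 = -454; ΔP = 105.3 − 64.46 = 40.84.
Midpoints: P̄ = 84.88, Q̄ = 2740.0.
ε = (ΔQ/ΔP)(P̄/Q̄) = (-454/40.84)(84.88/2740.0).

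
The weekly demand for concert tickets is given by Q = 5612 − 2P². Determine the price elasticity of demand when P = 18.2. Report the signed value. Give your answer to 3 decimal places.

At P = 18.2, Q = 4949.520.
dQ/dP = −4P = -72.800.
ε = (dQ/dP)(P/Q) = (-72.800)(18.2/4949.520).

-0.268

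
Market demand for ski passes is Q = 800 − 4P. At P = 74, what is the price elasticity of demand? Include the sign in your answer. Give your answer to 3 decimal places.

At P = 74, Q = 504.
dQ/dP = −4.
ε = (dQ/dP)(P/Q) = (-4)(74/504).
|ε| < 1, so demand is inelastic at this price.

-0.587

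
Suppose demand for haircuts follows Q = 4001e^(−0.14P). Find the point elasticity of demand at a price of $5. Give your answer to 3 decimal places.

-0.700

At P = 5, Q = 1986.838.
dQ/dP = −0.14·4001e^(−0.14P) = −0.14Q = -278.157.
ε = (dQ/dP)(P/Q) = (-278.157)(5/1986.838).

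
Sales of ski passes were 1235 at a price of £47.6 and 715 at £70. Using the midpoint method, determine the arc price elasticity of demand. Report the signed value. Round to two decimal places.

ΔQ = 715 − 1235 = -520; ΔP = 70 − 47.6 = 22.4.
Midpoints: P̄ = 58.80, Q̄ = 975.0.
ε = (ΔQ/ΔP)(P̄/Q̄) = (-520/22.4)(58.80/975.0).

-1.40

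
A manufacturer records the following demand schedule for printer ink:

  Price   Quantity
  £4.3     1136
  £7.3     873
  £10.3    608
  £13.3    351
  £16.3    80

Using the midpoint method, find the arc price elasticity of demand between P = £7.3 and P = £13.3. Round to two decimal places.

-1.46

At P = 7.3, Q = 873; at P = 13.3, Q = 351.
ΔQ = -522, ΔP = 6.0. Midpoints: P̄ = 10.30, Q̄ = 612.0.
ε = (ΔQ/ΔP)(P̄/Q̄) = (-522/6.0)(10.30/612.0).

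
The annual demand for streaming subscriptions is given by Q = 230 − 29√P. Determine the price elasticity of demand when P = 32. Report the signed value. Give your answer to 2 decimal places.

At P = 32, Q = 65.951.
dQ/dP = −29/(2√P) = -2.563.
ε = (dQ/dP)(P/Q) = (-2.563)(32/65.951).
|ε| > 1, so demand is elastic at this price.

-1.24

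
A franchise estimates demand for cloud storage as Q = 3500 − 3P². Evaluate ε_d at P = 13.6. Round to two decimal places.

At P = 13.6, Q = 2945.120.
dQ/dP = −6P = -81.600.
ε = (dQ/dP)(P/Q) = (-81.600)(13.6/2945.120).

-0.38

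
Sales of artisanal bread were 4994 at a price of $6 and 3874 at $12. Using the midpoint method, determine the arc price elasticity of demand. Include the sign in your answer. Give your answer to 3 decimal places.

ΔQ = 3874 − 4994 = -1120; ΔP = 12 − 6 = 6.
Midpoints: P̄ = 9.00, Q̄ = 4434.0.
ε = (ΔQ/ΔP)(P̄/Q̄) = (-1120/6)(9.00/4434.0).

-0.379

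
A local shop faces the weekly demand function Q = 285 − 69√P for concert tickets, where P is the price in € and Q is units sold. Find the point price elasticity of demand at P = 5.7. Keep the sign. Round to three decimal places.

-0.685

At P = 5.7, Q = 120.265.
dQ/dP = −69/(2√P) = -14.450.
ε = (dQ/dP)(P/Q) = (-14.450)(5.7/120.265).
|ε| < 1, so demand is inelastic at this price.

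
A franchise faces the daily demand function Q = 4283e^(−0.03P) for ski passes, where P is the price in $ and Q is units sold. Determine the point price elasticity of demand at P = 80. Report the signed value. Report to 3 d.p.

-2.400

At P = 80, Q = 388.545.
dQ/dP = −0.03·4283e^(−0.03P) = −0.03Q = -11.656.
ε = (dQ/dP)(P/Q) = (-11.656)(80/388.545).
|ε| > 1, so demand is elastic at this price.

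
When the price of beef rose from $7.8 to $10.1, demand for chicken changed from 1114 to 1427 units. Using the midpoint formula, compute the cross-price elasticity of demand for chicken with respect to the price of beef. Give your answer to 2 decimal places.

0.96

ΔQ_x = 1427 − 1114 = 313; ΔP_y = 10.1 − 7.8 = 2.3.
Midpoints: P̄_y = 8.95, Q̄_x = 1270.5.
ε_xy = (ΔQ_x/ΔP_y)(P̄_y/Q̄_x) = (313/2.3)(8.95/1270.5).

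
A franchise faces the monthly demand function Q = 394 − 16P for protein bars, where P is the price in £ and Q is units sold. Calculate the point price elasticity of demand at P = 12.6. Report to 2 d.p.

At P = 12.6, Q = 192.400.
dQ/dP = −16.
ε = (dQ/dP)(P/Q) = (-16)(12.6/192.400).
|ε| > 1, so demand is elastic at this price.

-1.05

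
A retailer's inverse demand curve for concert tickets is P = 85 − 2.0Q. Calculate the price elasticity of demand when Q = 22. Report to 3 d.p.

-0.932

At Q = 22, P = 85 − 2.0(22) = 41.00.
dP/dQ = −2.0, so dQ/dP = 1/(−2.0) = -0.500.
ε = (dQ/dP)(P/Q) = (-0.500)(41.00/22).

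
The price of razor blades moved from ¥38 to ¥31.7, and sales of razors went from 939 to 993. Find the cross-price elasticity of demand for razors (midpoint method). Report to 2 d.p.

-0.31

ΔQ_x = 993 − 939 = 54; ΔP_y = 31.7 − 38 = -6.3.
Midpoints: P̄_y = 34.85, Q̄_x = 966.0.
ε_xy = (ΔQ_x/ΔP_y)(P̄_y/Q̄_x) = (54/-6.3)(34.85/966.0).
ε_xy < 0, so the goods are complements.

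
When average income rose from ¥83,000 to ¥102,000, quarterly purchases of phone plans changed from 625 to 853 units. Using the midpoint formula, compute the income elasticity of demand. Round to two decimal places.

ΔQ = 228, ΔI = 19000. Midpoints: Ī = 92,500, Q̄ = 739.0.
ε_I = (ΔQ/ΔI)(Ī/Q̄) = (228/19000)(92500/739.0).

1.50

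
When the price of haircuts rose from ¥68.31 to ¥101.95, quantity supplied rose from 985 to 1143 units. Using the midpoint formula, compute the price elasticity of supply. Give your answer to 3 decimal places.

0.376

ΔQ = 1143 − 985 = 158; ΔP = 101.95 − 68.31 = 33.64.
Midpoints: P̄ = 85.13, Q̄ = 1064.0.
ε_s = (ΔQ/ΔP)(P̄/Q̄) = (158/33.64)(85.13/1064.0).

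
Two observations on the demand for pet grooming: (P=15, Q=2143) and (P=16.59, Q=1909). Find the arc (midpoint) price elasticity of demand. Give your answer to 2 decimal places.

-1.15

ΔQ = 1909 − 2143 = -234; ΔP = 16.59 − 15 = 1.59.
Midpoints: P̄ = 15.79, Q̄ = 2026.0.
ε = (ΔQ/ΔP)(P̄/Q̄) = (-234/1.59)(15.79/2026.0).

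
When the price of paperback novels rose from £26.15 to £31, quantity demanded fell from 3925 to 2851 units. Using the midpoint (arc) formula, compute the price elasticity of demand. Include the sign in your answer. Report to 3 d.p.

ΔQ = 2851 − 3925 = -1074; ΔP = 31 − 26.15 = 4.85.
Midpoints: P̄ = 28.57, Q̄ = 3388.0.
ε = (ΔQ/ΔP)(P̄/Q̄) = (-1074/4.85)(28.57/3388.0).

-1.868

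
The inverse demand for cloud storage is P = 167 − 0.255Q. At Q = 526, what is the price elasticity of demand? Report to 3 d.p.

-0.245

At Q = 526, P = 167 − 0.255(526) = 32.87.
dP/dQ = −0.255, so dQ/dP = 1/(−0.255) = -3.922.
ε = (dQ/dP)(P/Q) = (-3.922)(32.87/526).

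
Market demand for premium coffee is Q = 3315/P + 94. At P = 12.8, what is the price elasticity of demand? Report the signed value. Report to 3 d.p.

At P = 12.8, Q = 352.984.
dQ/dP = −3315/P² = -20.233.
ε = (dQ/dP)(P/Q) = (-20.233)(12.8/352.984).

-0.734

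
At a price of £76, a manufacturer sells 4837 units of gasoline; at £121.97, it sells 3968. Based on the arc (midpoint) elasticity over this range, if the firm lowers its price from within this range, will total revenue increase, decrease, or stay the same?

Arc ε = (-869/45.97)(98.98/4402.5) ≈ -0.425.
|ε| = 0.43 < 1, so demand is inelastic. A price cut therefore reduces total revenue.

decrease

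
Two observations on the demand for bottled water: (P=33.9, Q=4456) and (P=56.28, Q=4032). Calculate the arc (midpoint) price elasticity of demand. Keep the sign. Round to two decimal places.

-0.20

ΔQ = 4032 − 4456 = -424; ΔP = 56.28 − 33.9 = 22.38.
Midpoints: P̄ = 45.09, Q̄ = 4244.0.
ε = (ΔQ/ΔP)(P̄/Q̄) = (-424/22.38)(45.09/4244.0).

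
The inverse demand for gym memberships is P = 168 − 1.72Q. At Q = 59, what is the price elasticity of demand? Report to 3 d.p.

-0.655

At Q = 59, P = 168 − 1.72(59) = 66.52.
dP/dQ = −1.72, so dQ/dP = 1/(−1.72) = -0.581.
ε = (dQ/dP)(P/Q) = (-0.581)(66.52/59).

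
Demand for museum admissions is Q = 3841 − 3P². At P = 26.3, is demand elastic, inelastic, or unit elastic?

elastic

Q = 1765.930, dQ/dP = -157.800.
ε = (dQ/dP)(P/Q) ≈ -2.350.
|ε| = 2.35 > 1.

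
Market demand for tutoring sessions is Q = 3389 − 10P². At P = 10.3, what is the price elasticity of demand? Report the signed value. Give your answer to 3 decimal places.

-0.911

At P = 10.3, Q = 2328.100.
dQ/dP = −20P = -206.
ε = (dQ/dP)(P/Q) = (-206)(10.3/2328.100).
|ε| < 1, so demand is inelastic at this price.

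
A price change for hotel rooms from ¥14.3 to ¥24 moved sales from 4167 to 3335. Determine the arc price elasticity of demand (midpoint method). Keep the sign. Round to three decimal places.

ΔQ = 3335 − 4167 = -832; ΔP = 24 − 14.3 = 9.7.
Midpoints: P̄ = 19.15, Q̄ = 3751.0.
ε = (ΔQ/ΔP)(P̄/Q̄) = (-832/9.7)(19.15/3751.0).

-0.438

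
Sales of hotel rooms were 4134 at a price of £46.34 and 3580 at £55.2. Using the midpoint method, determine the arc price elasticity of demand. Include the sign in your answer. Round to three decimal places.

-0.823

ΔQ = 3580 − 4134 = -554; ΔP = 55.2 − 46.34 = 8.86.
Midpoints: P̄ = 50.77, Q̄ = 3857.0.
ε = (ΔQ/ΔP)(P̄/Q̄) = (-554/8.86)(50.77/3857.0).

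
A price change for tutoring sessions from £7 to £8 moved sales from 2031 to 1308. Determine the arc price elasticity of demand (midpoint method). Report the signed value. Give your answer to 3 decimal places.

ΔQ = 1308 − 2031 = -723; ΔP = 8 − 7 = 1.
Midpoints: P̄ = 7.50, Q̄ = 1669.5.
ε = (ΔQ/ΔP)(P̄/Q̄) = (-723/1)(7.50/1669.5).

-3.248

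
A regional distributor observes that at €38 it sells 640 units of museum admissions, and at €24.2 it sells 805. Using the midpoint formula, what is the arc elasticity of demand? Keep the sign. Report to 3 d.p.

-0.515

ΔQ = 805 − 640 = 165; ΔP = 24.2 − 38 = -13.8.
Midpoints: P̄ = 31.10, Q̄ = 722.5.
ε = (ΔQ/ΔP)(P̄/Q̄) = (165/-13.8)(31.10/722.5).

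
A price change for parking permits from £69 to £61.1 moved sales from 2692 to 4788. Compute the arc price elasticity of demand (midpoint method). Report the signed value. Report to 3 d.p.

-4.615

ΔQ = 4788 − 2692 = 2096; ΔP = 61.1 − 69 = -7.9.
Midpoints: P̄ = 65.05, Q̄ = 3740.0.
ε = (ΔQ/ΔP)(P̄/Q̄) = (2096/-7.9)(65.05/3740.0).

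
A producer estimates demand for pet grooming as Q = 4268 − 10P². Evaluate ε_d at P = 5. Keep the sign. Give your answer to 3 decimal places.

At P = 5, Q = 4018.
dQ/dP = −20P = -100.
ε = (dQ/dP)(P/Q) = (-100)(5/4018).

-0.124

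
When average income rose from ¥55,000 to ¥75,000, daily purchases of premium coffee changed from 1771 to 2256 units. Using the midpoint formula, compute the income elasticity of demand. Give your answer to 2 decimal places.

0.78

ΔQ = 485, ΔI = 20000. Midpoints: Ī = 65,000, Q̄ = 2013.5.
ε_I = (ΔQ/ΔI)(Ī/Q̄) = (485/20000)(65000/2013.5).
ε_I > 0, so the good is normal.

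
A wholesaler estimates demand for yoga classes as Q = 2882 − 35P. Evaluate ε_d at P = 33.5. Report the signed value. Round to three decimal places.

At P = 33.5, Q = 1709.500.
dQ/dP = −35.
ε = (dQ/dP)(P/Q) = (-35)(33.5/1709.500).
|ε| < 1, so demand is inelastic at this price.

-0.686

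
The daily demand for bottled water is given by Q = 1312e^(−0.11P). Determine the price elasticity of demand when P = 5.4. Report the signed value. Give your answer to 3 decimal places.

At P = 5.4, Q = 724.374.
dQ/dP = −0.11·1312e^(−0.11P) = −0.11Q = -79.681.
ε = (dQ/dP)(P/Q) = (-79.681)(5.4/724.374).

-0.594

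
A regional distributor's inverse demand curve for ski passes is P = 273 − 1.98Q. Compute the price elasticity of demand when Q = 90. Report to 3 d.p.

-0.532

At Q = 90, P = 273 − 1.98(90) = 94.80.
dP/dQ = −1.98, so dQ/dP = 1/(−1.98) = -0.505.
ε = (dQ/dP)(P/Q) = (-0.505)(94.80/90).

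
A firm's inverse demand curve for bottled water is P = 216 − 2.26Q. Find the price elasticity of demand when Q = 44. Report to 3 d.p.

-1.172

At Q = 44, P = 216 − 2.26(44) = 116.56.
dP/dQ = −2.26, so dQ/dP = 1/(−2.26) = -0.442.
ε = (dQ/dP)(P/Q) = (-0.442)(116.56/44).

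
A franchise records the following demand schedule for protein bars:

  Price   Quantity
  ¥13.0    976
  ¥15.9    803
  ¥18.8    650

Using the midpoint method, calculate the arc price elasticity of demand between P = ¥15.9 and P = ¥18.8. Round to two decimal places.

At P = 15.9, Q = 803; at P = 18.8, Q = 650.
ΔQ = -153, ΔP = 2.9. Midpoints: P̄ = 17.35, Q̄ = 726.5.
ε = (ΔQ/ΔP)(P̄/Q̄) = (-153/2.9)(17.35/726.5).

-1.26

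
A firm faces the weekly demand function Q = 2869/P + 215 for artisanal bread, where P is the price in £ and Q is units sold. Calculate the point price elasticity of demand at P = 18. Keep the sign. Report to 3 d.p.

At P = 18, Q = 374.389.
dQ/dP = −2869/P² = -8.855.
ε = (dQ/dP)(P/Q) = (-8.855)(18/374.389).

-0.426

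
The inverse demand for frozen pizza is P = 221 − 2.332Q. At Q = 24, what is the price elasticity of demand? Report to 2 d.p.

At Q = 24, P = 221 − 2.332(24) = 165.03.
dP/dQ = −2.332, so dQ/dP = 1/(−2.332) = -0.429.
ε = (dQ/dP)(P/Q) = (-0.429)(165.03/24).

-2.95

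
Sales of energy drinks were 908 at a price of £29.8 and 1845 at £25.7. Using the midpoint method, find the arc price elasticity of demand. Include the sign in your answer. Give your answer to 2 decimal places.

ΔQ = 1845 − 908 = 937; ΔP = 25.7 − 29.8 = -4.1.
Midpoints: P̄ = 27.75, Q̄ = 1376.5.
ε = (ΔQ/ΔP)(P̄/Q̄) = (937/-4.1)(27.75/1376.5).

-4.61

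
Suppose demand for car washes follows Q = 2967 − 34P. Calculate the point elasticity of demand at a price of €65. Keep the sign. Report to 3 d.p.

At P = 65, Q = 757.
dQ/dP = −34.
ε = (dQ/dP)(P/Q) = (-34)(65/757).

-2.919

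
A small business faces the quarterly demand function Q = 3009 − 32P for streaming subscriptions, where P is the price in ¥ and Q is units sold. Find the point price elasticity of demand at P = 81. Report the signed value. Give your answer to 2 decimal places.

-6.22

At P = 81, Q = 417.
dQ/dP = −32.
ε = (dQ/dP)(P/Q) = (-32)(81/417).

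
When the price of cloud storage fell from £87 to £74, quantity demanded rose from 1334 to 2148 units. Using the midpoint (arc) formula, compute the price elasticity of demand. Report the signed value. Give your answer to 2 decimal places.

-2.90

ΔQ = 2148 − 1334 = 814; ΔP = 74 − 87 = -13.
Midpoints: P̄ = 80.50, Q̄ = 1741.0.
ε = (ΔQ/ΔP)(P̄/Q̄) = (814/-13)(80.50/1741.0).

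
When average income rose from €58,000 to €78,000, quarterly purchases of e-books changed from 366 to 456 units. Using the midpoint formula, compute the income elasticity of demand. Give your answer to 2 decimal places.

0.74

ΔQ = 90, ΔI = 20000. Midpoints: Ī = 68,000, Q̄ = 411.0.
ε_I = (ΔQ/ΔI)(Ī/Q̄) = (90/20000)(68000/411.0).
ε_I > 0, so the good is normal.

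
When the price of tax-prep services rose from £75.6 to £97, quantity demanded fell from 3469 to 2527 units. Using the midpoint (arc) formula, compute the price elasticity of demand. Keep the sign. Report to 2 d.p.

-1.27

ΔQ = 2527 − 3469 = -942; ΔP = 97 − 75.6 = 21.4.
Midpoints: P̄ = 86.30, Q̄ = 2998.0.
ε = (ΔQ/ΔP)(P̄/Q̄) = (-942/21.4)(86.30/2998.0).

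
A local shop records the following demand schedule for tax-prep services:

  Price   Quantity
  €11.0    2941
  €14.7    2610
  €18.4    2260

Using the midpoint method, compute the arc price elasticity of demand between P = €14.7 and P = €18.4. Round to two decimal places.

-0.64

At P = 14.7, Q = 2610; at P = 18.4, Q = 2260.
ΔQ = -350, ΔP = 3.7. Midpoints: P̄ = 16.55, Q̄ = 2435.0.
ε = (ΔQ/ΔP)(P̄/Q̄) = (-350/3.7)(16.55/2435.0).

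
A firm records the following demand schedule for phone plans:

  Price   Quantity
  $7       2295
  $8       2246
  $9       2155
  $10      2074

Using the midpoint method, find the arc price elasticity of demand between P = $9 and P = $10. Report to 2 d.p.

At P = 9, Q = 2155; at P = 10, Q = 2074.
ΔQ = -81, ΔP = 1. Midpoints: P̄ = 9.50, Q̄ = 2114.5.
ε = (ΔQ/ΔP)(P̄/Q̄) = (-81/1)(9.50/2114.5).

-0.36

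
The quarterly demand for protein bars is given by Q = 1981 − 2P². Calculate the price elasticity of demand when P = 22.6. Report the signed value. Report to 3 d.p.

-2.129

At P = 22.6, Q = 959.480.
dQ/dP = −4P = -90.400.
ε = (dQ/dP)(P/Q) = (-90.400)(22.6/959.480).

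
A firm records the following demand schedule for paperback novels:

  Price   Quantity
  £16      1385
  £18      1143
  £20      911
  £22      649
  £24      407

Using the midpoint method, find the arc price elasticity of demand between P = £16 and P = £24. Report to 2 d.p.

-2.73

At P = 16, Q = 1385; at P = 24, Q = 407.
ΔQ = -978, ΔP = 8. Midpoints: P̄ = 20.00, Q̄ = 896.0.
ε = (ΔQ/ΔP)(P̄/Q̄) = (-978/8)(20.00/896.0).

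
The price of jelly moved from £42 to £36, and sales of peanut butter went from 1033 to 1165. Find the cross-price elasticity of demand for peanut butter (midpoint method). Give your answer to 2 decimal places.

ΔQ_x = 1165 − 1033 = 132; ΔP_y = 36 − 42 = -6.
Midpoints: P̄_y = 39.00, Q̄_x = 1099.0.
ε_xy = (ΔQ_x/ΔP_y)(P̄_y/Q̄_x) = (132/-6)(39.00/1099.0).
ε_xy < 0, so the goods are complements.

-0.78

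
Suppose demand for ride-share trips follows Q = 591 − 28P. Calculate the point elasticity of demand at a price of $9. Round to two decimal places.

At P = 9, Q = 339.
dQ/dP = −28.
ε = (dQ/dP)(P/Q) = (-28)(9/339).

-0.74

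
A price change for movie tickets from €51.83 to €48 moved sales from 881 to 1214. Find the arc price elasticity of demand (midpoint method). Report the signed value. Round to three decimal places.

-4.143

ΔQ = 1214 − 881 = 333; ΔP = 48 − 51.83 = -3.83.
Midpoints: P̄ = 49.91, Q̄ = 1047.5.
ε = (ΔQ/ΔP)(P̄/Q̄) = (333/-3.83)(49.91/1047.5).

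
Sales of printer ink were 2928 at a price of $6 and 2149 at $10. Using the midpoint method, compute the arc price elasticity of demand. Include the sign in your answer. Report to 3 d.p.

ΔQ = 2149 − 2928 = -779; ΔP = 10 − 6 = 4.
Midpoints: P̄ = 8.00, Q̄ = 2538.5.
ε = (ΔQ/ΔP)(P̄/Q̄) = (-779/4)(8.00/2538.5).

-0.614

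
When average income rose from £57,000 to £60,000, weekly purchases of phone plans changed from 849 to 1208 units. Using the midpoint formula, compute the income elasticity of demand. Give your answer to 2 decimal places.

6.81

ΔQ = 359, ΔI = 3000. Midpoints: Ī = 58,500, Q̄ = 1028.5.
ε_I = (ΔQ/ΔI)(Ī/Q̄) = (359/3000)(58500/1028.5).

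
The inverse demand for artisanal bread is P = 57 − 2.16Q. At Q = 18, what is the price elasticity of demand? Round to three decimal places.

-0.466

At Q = 18, P = 57 − 2.16(18) = 18.12.
dP/dQ = −2.16, so dQ/dP = 1/(−2.16) = -0.463.
ε = (dQ/dP)(P/Q) = (-0.463)(18.12/18).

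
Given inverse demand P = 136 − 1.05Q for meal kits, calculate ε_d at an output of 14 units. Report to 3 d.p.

At Q = 14, P = 136 − 1.05(14) = 121.30.
dP/dQ = −1.05, so dQ/dP = 1/(−1.05) = -0.952.
ε = (dQ/dP)(P/Q) = (-0.952)(121.30/14).

-8.252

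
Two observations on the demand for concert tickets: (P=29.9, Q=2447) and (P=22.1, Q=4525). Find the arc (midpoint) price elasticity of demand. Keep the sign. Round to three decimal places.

ΔQ = 4525 − 2447 = 2078; ΔP = 22.1 − 29.9 = -7.8.
Midpoints: P̄ = 26.00, Q̄ = 3486.0.
ε = (ΔQ/ΔP)(P̄/Q̄) = (2078/-7.8)(26.00/3486.0).

-1.987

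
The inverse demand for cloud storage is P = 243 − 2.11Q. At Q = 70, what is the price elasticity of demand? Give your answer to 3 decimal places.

At Q = 70, P = 243 − 2.11(70) = 95.30.
dP/dQ = −2.11, so dQ/dP = 1/(−2.11) = -0.474.
ε = (dQ/dP)(P/Q) = (-0.474)(95.30/70).

-0.645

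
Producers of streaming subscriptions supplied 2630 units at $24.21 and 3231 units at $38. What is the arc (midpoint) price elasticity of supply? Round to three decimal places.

ΔQ = 3231 − 2630 = 601; ΔP = 38 − 24.21 = 13.79.
Midpoints: P̄ = 31.11, Q̄ = 2930.5.
ε_s = (ΔQ/ΔP)(P̄/Q̄) = (601/13.79)(31.11/2930.5).

0.463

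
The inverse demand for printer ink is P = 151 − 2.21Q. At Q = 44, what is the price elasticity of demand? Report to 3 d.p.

At Q = 44, P = 151 − 2.21(44) = 53.76.
dP/dQ = −2.21, so dQ/dP = 1/(−2.21) = -0.452.
ε = (dQ/dP)(P/Q) = (-0.452)(53.76/44).

-0.553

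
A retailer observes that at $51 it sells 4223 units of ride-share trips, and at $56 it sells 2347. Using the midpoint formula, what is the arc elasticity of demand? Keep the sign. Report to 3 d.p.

ΔQ = 2347 − 4223 = -1876; ΔP = 56 − 51 = 5.
Midpoints: P̄ = 53.50, Q̄ = 3285.0.
ε = (ΔQ/ΔP)(P̄/Q̄) = (-1876/5)(53.50/3285.0).

-6.111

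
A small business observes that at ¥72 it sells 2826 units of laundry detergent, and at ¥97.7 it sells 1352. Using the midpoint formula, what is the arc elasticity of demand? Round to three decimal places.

-2.330

ΔQ = 1352 − 2826 = -1474; ΔP = 97.7 − 72 = 25.7.
Midpoints: P̄ = 84.85, Q̄ = 2089.0.
ε = (ΔQ/ΔP)(P̄/Q̄) = (-1474/25.7)(84.85/2089.0).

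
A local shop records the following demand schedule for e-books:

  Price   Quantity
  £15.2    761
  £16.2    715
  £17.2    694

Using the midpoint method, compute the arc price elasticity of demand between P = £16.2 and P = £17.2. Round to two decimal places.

-0.50

At P = 16.2, Q = 715; at P = 17.2, Q = 694.
ΔQ = -21, ΔP = 1.0. Midpoints: P̄ = 16.70, Q̄ = 704.5.
ε = (ΔQ/ΔP)(P̄/Q̄) = (-21/1.0)(16.70/704.5).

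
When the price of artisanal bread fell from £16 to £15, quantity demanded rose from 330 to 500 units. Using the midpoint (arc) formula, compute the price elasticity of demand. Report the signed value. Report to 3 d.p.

ΔQ = 500 − 330 = 170; ΔP = 15 − 16 = -1.
Midpoints: P̄ = 15.50, Q̄ = 415.0.
ε = (ΔQ/ΔP)(P̄/Q̄) = (170/-1)(15.50/415.0).

-6.349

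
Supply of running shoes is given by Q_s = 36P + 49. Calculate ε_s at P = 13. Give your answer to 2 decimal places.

0.91

At P = 13, Q_s = 517.
dQ_s/dP = 36.
ε_s = (dQ_s/dP)(P/Q_s) = (36)(13/517).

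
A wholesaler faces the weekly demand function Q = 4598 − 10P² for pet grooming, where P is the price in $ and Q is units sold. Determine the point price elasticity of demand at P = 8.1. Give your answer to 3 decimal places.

At P = 8.1, Q = 3941.900.
dQ/dP = −20P = -162.
ε = (dQ/dP)(P/Q) = (-162)(8.1/3941.900).

-0.333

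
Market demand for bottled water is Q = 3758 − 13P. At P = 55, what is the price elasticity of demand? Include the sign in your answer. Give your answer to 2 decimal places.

-0.23

At P = 55, Q = 3043.
dQ/dP = −13.
ε = (dQ/dP)(P/Q) = (-13)(55/3043).
|ε| < 1, so demand is inelastic at this price.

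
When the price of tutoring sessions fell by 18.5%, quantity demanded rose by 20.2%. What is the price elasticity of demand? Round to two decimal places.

-1.09

ε = %ΔQ / %ΔP = (20.2)/(-18.5) = -1.092.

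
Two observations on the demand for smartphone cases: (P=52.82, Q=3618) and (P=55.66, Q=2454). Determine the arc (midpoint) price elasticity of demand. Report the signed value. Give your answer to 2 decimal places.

ΔQ = 2454 − 3618 = -1164; ΔP = 55.66 − 52.82 = 2.84.
Midpoints: P̄ = 54.24, Q̄ = 3036.0.
ε = (ΔQ/ΔP)(P̄/Q̄) = (-1164/2.84)(54.24/3036.0).

-7.32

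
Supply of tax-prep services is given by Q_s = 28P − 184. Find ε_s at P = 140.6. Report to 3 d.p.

At P = 140.6, Q_s = 3752.80.
dQ_s/dP = 28.
ε_s = (dQ_s/dP)(P/Q_s) = (28)(140.6/3752.80).

1.049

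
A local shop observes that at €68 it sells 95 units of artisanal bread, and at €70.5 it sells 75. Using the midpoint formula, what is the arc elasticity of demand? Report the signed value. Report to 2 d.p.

-6.52

ΔQ = 75 − 95 = -20; ΔP = 70.5 − 68 = 2.5.
Midpoints: P̄ = 69.25, Q̄ = 85.0.
ε = (ΔQ/ΔP)(P̄/Q̄) = (-20/2.5)(69.25/85.0).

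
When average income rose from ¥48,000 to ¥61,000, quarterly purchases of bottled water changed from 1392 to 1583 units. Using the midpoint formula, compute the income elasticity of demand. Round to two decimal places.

0.54

ΔQ = 191, ΔI = 13000. Midpoints: Ī = 54,500, Q̄ = 1487.5.
ε_I = (ΔQ/ΔI)(Ī/Q̄) = (191/13000)(54500/1487.5).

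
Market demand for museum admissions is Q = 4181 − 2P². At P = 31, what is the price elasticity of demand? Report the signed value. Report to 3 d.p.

-1.702

At P = 31, Q = 2259.
dQ/dP = −4P = -124.
ε = (dQ/dP)(P/Q) = (-124)(31/2259).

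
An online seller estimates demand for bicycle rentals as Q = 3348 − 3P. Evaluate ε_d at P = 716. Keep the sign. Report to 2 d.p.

At P = 716, Q = 1200.
dQ/dP = −3.
ε = (dQ/dP)(P/Q) = (-3)(716/1200).

-1.79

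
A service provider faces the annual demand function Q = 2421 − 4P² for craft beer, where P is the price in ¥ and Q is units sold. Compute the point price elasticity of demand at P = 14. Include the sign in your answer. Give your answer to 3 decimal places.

At P = 14, Q = 1637.
dQ/dP = −8P = -112.
ε = (dQ/dP)(P/Q) = (-112)(14/1637).
|ε| < 1, so demand is inelastic at this price.

-0.958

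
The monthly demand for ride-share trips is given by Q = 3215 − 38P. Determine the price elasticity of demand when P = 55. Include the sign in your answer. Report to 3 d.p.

-1.858

At P = 55, Q = 1125.
dQ/dP = −38.
ε = (dQ/dP)(P/Q) = (-38)(55/1125).
|ε| > 1, so demand is elastic at this price.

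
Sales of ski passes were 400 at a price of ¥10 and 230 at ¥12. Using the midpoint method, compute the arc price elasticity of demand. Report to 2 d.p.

ΔQ = 230 − 400 = -170; ΔP = 12 − 10 = 2.
Midpoints: P̄ = 11.00, Q̄ = 315.0.
ε = (ΔQ/ΔP)(P̄/Q̄) = (-170/2)(11.00/315.0).

-2.97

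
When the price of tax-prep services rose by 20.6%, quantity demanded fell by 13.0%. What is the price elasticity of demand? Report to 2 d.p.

-0.63

ε = %ΔQ / %ΔP = (-13.0)/(20.6) = -0.631.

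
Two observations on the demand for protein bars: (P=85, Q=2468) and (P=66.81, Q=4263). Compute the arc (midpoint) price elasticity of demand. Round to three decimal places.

-2.226

ΔQ = 4263 − 2468 = 1795; ΔP = 66.81 − 85 = -18.19.
Midpoints: P̄ = 75.91, Q̄ = 3365.5.
ε = (ΔQ/ΔP)(P̄/Q̄) = (1795/-18.19)(75.91/3365.5).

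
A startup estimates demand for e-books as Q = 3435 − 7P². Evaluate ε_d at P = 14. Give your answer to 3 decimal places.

At P = 14, Q = 2063.
dQ/dP = −14P = -196.
ε = (dQ/dP)(P/Q) = (-196)(14/2063).
|ε| > 1, so demand is elastic at this price.

-1.330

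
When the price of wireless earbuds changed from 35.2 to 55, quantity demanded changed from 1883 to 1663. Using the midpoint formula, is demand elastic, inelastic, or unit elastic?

Arc ε ≈ -0.283.
|ε| = 0.28 < 1.

inelastic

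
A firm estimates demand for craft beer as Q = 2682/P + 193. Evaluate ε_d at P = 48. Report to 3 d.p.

At P = 48, Q = 248.875.
dQ/dP = −2682/P² = -1.164.
ε = (dQ/dP)(P/Q) = (-1.164)(48/248.875).
|ε| < 1, so demand is inelastic at this price.

-0.225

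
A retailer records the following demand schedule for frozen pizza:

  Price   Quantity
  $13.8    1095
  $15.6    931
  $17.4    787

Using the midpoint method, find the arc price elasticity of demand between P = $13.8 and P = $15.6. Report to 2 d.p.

-1.32

At P = 13.8, Q = 1095; at P = 15.6, Q = 931.
ΔQ = -164, ΔP = 1.8. Midpoints: P̄ = 14.70, Q̄ = 1013.0.
ε = (ΔQ/ΔP)(P̄/Q̄) = (-164/1.8)(14.70/1013.0).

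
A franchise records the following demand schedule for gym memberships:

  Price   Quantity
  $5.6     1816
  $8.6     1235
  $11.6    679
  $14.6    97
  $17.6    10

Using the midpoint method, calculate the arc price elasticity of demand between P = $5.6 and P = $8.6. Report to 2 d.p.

-0.90

At P = 5.6, Q = 1816; at P = 8.6, Q = 1235.
ΔQ = -581, ΔP = 3.0. Midpoints: P̄ = 7.10, Q̄ = 1525.5.
ε = (ΔQ/ΔP)(P̄/Q̄) = (-581/3.0)(7.10/1525.5).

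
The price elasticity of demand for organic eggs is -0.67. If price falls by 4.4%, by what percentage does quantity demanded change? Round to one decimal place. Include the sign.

%ΔQ ≈ ε × %ΔP = (-0.67)(-4.4%) = 2.95%.

2.9%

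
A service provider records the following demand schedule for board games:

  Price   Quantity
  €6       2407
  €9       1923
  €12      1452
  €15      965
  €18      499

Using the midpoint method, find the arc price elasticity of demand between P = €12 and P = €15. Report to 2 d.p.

At P = 12, Q = 1452; at P = 15, Q = 965.
ΔQ = -487, ΔP = 3. Midpoints: P̄ = 13.50, Q̄ = 1208.5.
ε = (ΔQ/ΔP)(P̄/Q̄) = (-487/3)(13.50/1208.5).

-1.81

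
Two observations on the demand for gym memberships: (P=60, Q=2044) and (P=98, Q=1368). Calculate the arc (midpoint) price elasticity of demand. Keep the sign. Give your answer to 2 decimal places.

ΔQ = 1368 − 2044 = -676; ΔP = 98 − 60 = 38.
Midpoints: P̄ = 79.00, Q̄ = 1706.0.
ε = (ΔQ/ΔP)(P̄/Q̄) = (-676/38)(79.00/1706.0).

-0.82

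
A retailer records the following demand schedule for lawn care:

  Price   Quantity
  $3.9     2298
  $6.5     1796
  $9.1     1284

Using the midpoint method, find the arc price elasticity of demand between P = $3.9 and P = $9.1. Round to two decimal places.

At P = 3.9, Q = 2298; at P = 9.1, Q = 1284.
ΔQ = -1014, ΔP = 5.2. Midpoints: P̄ = 6.50, Q̄ = 1791.0.
ε = (ΔQ/ΔP)(P̄/Q̄) = (-1014/5.2)(6.50/1791.0).

-0.71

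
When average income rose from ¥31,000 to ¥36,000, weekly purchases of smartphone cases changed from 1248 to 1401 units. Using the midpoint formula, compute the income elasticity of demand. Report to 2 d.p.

0.77

ΔQ = 153, ΔI = 5000. Midpoints: Ī = 33,500, Q̄ = 1324.5.
ε_I = (ΔQ/ΔI)(Ī/Q̄) = (153/5000)(33500/1324.5).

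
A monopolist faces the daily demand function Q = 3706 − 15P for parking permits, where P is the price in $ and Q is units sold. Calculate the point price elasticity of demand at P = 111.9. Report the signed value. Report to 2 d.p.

At P = 111.9, Q = 2027.500.
dQ/dP = −15.
ε = (dQ/dP)(P/Q) = (-15)(111.9/2027.500).

-0.83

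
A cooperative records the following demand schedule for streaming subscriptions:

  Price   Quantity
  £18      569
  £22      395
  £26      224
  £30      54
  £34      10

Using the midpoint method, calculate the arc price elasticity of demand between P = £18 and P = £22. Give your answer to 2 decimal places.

At P = 18, Q = 569; at P = 22, Q = 395.
ΔQ = -174, ΔP = 4. Midpoints: P̄ = 20.00, Q̄ = 482.0.
ε = (ΔQ/ΔP)(P̄/Q̄) = (-174/4)(20.00/482.0).

-1.80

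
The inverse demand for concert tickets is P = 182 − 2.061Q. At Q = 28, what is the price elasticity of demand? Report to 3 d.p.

-2.154

At Q = 28, P = 182 − 2.061(28) = 124.29.
dP/dQ = −2.061, so dQ/dP = 1/(−2.061) = -0.485.
ε = (dQ/dP)(P/Q) = (-0.485)(124.29/28).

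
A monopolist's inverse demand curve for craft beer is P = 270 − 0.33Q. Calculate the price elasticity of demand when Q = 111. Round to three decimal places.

At Q = 111, P = 270 − 0.33(111) = 233.37.
dP/dQ = −0.33, so dQ/dP = 1/(−0.33) = -3.030.
ε = (dQ/dP)(P/Q) = (-3.030)(233.37/111).

-6.371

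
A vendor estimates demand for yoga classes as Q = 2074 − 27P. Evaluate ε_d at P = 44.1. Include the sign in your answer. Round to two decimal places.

At P = 44.1, Q = 883.300.
dQ/dP = −27.
ε = (dQ/dP)(P/Q) = (-27)(44.1/883.300).

-1.35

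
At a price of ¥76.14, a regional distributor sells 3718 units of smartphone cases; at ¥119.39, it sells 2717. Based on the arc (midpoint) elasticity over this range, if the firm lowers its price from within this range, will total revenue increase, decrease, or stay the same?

Arc ε = (-1001/43.25)(97.77/3217.5) ≈ -0.703.
|ε| = 0.70 < 1, so demand is inelastic. A price cut therefore reduces total revenue.

decrease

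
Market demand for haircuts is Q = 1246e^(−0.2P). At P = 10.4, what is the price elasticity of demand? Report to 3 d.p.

-2.080

At P = 10.4, Q = 155.663.
dQ/dP = −0.2·1246e^(−0.2P) = −0.2Q = -31.133.
ε = (dQ/dP)(P/Q) = (-31.133)(10.4/155.663).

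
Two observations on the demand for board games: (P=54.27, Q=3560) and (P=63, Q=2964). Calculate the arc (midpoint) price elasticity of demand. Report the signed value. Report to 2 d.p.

-1.23

ΔQ = 2964 − 3560 = -596; ΔP = 63 − 54.27 = 8.73.
Midpoints: P̄ = 58.64, Q̄ = 3262.0.
ε = (ΔQ/ΔP)(P̄/Q̄) = (-596/8.73)(58.64/3262.0).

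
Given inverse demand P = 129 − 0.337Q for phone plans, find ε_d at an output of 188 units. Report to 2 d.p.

-1.04

At Q = 188, P = 129 − 0.337(188) = 65.64.
dP/dQ = −0.337, so dQ/dP = 1/(−0.337) = -2.967.
ε = (dQ/dP)(P/Q) = (-2.967)(65.64/188).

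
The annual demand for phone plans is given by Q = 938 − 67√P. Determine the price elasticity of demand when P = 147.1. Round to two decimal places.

-3.24

At P = 147.1, Q = 125.392.
dQ/dP = −67/(2√P) = -2.762.
ε = (dQ/dP)(P/Q) = (-2.762)(147.1/125.392).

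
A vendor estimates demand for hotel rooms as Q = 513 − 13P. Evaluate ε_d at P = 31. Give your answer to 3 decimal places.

At P = 31, Q = 110.
dQ/dP = −13.
ε = (dQ/dP)(P/Q) = (-13)(31/110).

-3.664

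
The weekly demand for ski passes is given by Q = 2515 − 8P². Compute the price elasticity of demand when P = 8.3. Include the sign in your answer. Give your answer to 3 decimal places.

At P = 8.3, Q = 1963.880.
dQ/dP = −16P = -132.800.
ε = (dQ/dP)(P/Q) = (-132.800)(8.3/1963.880).

-0.561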